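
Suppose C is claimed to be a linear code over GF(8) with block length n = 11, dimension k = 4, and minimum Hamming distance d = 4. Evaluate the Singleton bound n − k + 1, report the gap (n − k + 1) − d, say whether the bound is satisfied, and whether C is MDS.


Singleton RHS = n − k + 1 = 8, slack = 4, bound satisfied, not MDS.

Singleton bound: d ≤ n − k + 1.
Here n = 11, k = 4, so n − k + 1 = 8.
Given d = 4, check d ≤ 8: YES.
Slack = (n − k + 1) − d = 4.
The code is NOT MDS (slack = 4 > 0).
Description: the claimed parameters are [11, 4, 4]_8; such a code would be non-MDS.


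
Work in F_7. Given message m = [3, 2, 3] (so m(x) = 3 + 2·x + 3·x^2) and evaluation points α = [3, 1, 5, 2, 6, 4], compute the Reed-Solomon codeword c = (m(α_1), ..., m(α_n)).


c = [1, 1, 4, 5, 4, 3]

Message polynomial: m(x) = 3 + 2·x + 3·x^2 (mod 7).
For each evaluation point α_i, compute m(α_i) mod 7:
  α_1 = 3: Horner steps 3 → 4 → 1, so m(3) = 1.
  α_2 = 1: Horner steps 3 → 5 → 1, so m(1) = 1.
  α_3 = 5: Horner steps 3 → 3 → 4, so m(5) = 4.
  α_4 = 2: Horner steps 3 → 1 → 5, so m(2) = 5.
  α_5 = 6: Horner steps 3 → 6 → 4, so m(6) = 4.
  α_6 = 4: Horner steps 3 → 0 → 3, so m(4) = 3.
Codeword c = [1, 1, 4, 5, 4, 3] ∈ F_7^6.


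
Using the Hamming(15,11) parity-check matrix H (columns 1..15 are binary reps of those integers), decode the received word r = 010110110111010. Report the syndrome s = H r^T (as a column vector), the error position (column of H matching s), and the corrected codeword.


s = (1, 1, 1, 1)^T, error position = 15, corrected codeword c = 010110110111011

Compute s = H r^T mod 2 one row at a time:
  s_1 = 1 + 0 + 1 + 1 + 1 + 0 + 1 + 0 = 5 ≡ 1 (mod 2).
  s_2 = 1 + 1 + 0 + 1 + 1 + 0 + 1 + 0 = 5 ≡ 1 (mod 2).
  s_3 = 1 + 0 + 0 + 1 + 1 + 1 + 1 + 0 = 5 ≡ 1 (mod 2).
  s_4 = 0 + 0 + 1 + 1 + 0 + 1 + 0 + 0 = 3 ≡ 1 (mod 2).
s = (1, 1, 1, 1)^T — this equals column 15 of H (binary 1111), so error is at position 15.
Correct: flip bit 15 of r = 010110110111010 to get c = 010110110111011.


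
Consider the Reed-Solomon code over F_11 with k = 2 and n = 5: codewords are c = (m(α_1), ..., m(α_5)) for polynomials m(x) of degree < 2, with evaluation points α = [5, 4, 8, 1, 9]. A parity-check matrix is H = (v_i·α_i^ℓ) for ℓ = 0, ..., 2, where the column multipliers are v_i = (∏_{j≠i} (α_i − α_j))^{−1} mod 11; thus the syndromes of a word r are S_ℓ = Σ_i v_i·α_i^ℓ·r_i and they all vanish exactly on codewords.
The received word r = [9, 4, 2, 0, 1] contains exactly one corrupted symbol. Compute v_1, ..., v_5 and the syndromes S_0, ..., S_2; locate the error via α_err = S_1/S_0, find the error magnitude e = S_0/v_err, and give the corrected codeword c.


S = (10, 2, 7), error at position 5, error magnitude e = 5, c = [9, 4, 2, 0, 7].

Step 1: column multipliers v_i = (∏_{j≠i}(α_i − α_j))^{−1} mod 11.
  i = 1 (α = 5): (5−4)(5−8)(5−1)(5−9) = 1·(−3)·4·(−4) = 48 ≡ 4, so v_1 = 4^{−1} = 3 (mod 11).
  i = 2 (α = 4): (4−5)(4−8)(4−1)(4−9) = (−1)·(−4)·3·(−5) = −60 ≡ 6, so v_2 = 6^{−1} = 2 (mod 11).
  i = 3 (α = 8): (8−5)(8−4)(8−1)(8−9) = 3·4·7·(−1) = −84 ≡ 4, so v_3 = 4^{−1} = 3 (mod 11).
  i = 4 (α = 1): (1−5)(1−4)(1−8)(1−9) = (−4)·(−3)·(−7)·(−8) = 672 ≡ 1, so v_4 = 1^{−1} = 1 (mod 11).
  i = 5 (α = 9): (9−5)(9−4)(9−8)(9−1) = 4·5·1·8 = 160 ≡ 6, so v_5 = 6^{−1} = 2 (mod 11).
  v = [3, 2, 3, 1, 2].
Step 2: syndromes of r = [9, 4, 2, 0, 1] (all sums mod 11).
  S_0 = Σ v_i r_i = 3·9 + 2·4 + 3·2 + 1·0 + 2·1 = 43 ≡ 10.
  S_1 = Σ v_i α_i r_i = 3·5·9 + 2·4·4 + 3·8·2 + 1·1·0 + 2·9·1 = 233 ≡ 2.
  α_i^2 mod 11 = [3, 5, 9, 1, 4].
  S_2 = Σ v_i α_i^2 r_i = 3·3·9 + 2·5·4 + 3·9·2 + 1·1·0 + 2·4·1 = 183 ≡ 7.
  S = (10, 2, 7) ≠ 0, so r is not a codeword (an error is present).
Step 3: locate the error. For a single error e at position i, S_ℓ = v_i·e·α_i^ℓ, so α_err = S_1/S_0.
  S_0^{−1} = 10^{−1} = 10 (mod 11), so α_err = 2·10 = 20 ≡ 9 = α_5. Error position i = 5.
  Consistency check: S_2/S_1 = 7·6 = 42 ≡ 9 = α_err ✓ (single-error assumption holds).
Step 4: error magnitude e = S_0/v_5 = S_0·∏_{j≠5}(α_5 − α_j) = 10·6 = 60 ≡ 5 (mod 11).
Step 5: correct position 5: c_5 = r_5 − e = 1 − 5 ≡ 7 (mod 11). Hence c = [9, 4, 2, 0, 7].
  Check: interpolating c through the α_i gives m(x) = 6 + 5·x (degree < 2) with m(α_i) = c_i for every i, so c is indeed a codeword.


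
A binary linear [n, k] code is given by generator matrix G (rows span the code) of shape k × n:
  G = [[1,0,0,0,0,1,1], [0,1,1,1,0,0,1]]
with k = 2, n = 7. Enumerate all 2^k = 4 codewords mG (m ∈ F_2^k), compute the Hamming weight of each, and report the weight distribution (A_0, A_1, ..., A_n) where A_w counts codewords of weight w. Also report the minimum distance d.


Weight distribution: A_0 = 1, A_3 = 1, A_4 = 1, A_5 = 1. Minimum distance d = 3.

Enumerate all 2^2 = 4 messages m ∈ F_2^2.
For each, compute codeword c = mG in F_2^7, then tally its weight.
  m = 00 → c = 0000000, weight = 0.
  m = 10 → c = 1000011, weight = 3.
  m = 01 → c = 0111001, weight = 4.
  m = 11 → c = 1111010, weight = 5.
Tally weights:
  weight 0: 1 codewords.
  weight 3: 1 codewords.
  weight 4: 1 codewords.
  weight 5: 1 codewords.
Minimum distance d = smallest w > 0 with A_w > 0 = 3.
Sanity: Σ A_w = 4 = 2^2 = 4 ✓.


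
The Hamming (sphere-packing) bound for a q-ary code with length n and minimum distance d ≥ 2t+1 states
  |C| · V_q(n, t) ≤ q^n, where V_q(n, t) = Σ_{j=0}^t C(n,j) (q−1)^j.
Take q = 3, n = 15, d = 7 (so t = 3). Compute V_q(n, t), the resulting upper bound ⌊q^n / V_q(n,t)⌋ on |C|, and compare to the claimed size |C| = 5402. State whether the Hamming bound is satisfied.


V_q(n, t) = 4091, q^n = 14348907, Hamming bound = 3507, |C| = 5402 > bound (violated).

Step 1: Compute V_q(n, t) = Σ_{j=0}^3 C(n, j) (q−1)^j.
  j = 0: C(15,0)·(2)^0 = 1·1 = 1.
  j = 1: C(15,1)·(2)^1 = 15·2 = 30.
  j = 2: C(15,2)·(2)^2 = 105·4 = 420.
  j = 3: C(15,3)·(2)^3 = 455·8 = 3640.
  V_q(n, t) = 1 + 30 + 420 + 3640 = 4091.
Step 2: q^n = 3^15 = 14348907.
Step 3: Hamming bound ⌊q^n / V_q(n,t)⌋ = ⌊14348907/4091⌋ = 3507.
Step 4: Compare |C| = 5402 to 3507: violated.
The claimed |C| lies above the Hamming bound, so no 3-ary code of length 15 with d ≥ 7 can have 5402 codewords.


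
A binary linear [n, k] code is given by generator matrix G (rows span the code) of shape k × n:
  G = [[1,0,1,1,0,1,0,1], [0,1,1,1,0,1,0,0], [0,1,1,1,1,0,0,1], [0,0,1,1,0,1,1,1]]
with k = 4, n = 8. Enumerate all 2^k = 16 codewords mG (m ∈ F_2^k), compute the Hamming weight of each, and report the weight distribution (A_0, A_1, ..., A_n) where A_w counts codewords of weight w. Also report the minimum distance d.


Weight distribution: A_0 = 1, A_2 = 1, A_3 = 3, A_4 = 5, A_5 = 4, A_6 = 1, A_7 = 1. Minimum distance d = 2.

Enumerate all 2^4 = 16 messages m ∈ F_2^4.
For each, compute codeword c = mG in F_2^8, then tally its weight.
  m = 0000 → c = 00000000, weight = 0.
  m = 1000 → c = 10110101, weight = 5.
  m = 0100 → c = 01110100, weight = 4.
  m = 1100 → c = 11000001, weight = 3.
  m = 0010 → c = 01111001, weight = 5.
  m = 1010 → c = 11001100, weight = 4.
  m = 0110 → c = 00001101, weight = 3.
  m = 1110 → c = 10111000, weight = 4.
  m = 0001 → c = 00110111, weight = 5.
  m = 1001 → c = 10000010, weight = 2.
  m = 0101 → c = 01000011, weight = 3.
  m = 1101 → c = 11110110, weight = 6.
  m = 0011 → c = 01001110, weight = 4.
  m = 1011 → c = 11111011, weight = 7.
  m = 0111 → c = 00111010, weight = 4.
  m = 1111 → c = 10001111, weight = 5.
Tally weights:
  weight 0: 1 codewords.
  weight 2: 1 codewords.
  weight 3: 3 codewords.
  weight 4: 5 codewords.
  weight 5: 4 codewords.
  weight 6: 1 codewords.
  weight 7: 1 codewords.
Minimum distance d = smallest w > 0 with A_w > 0 = 2.
Sanity: Σ A_w = 16 = 2^4 = 16 ✓.


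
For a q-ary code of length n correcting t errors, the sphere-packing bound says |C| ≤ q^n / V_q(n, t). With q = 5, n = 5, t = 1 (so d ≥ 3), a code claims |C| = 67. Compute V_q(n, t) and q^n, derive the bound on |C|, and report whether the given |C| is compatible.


V_q(n, t) = 21, q^n = 3125, Hamming bound = 148, |C| = 67 ≤ bound (satisfied).

Step 1: Compute V_q(n, t) = Σ_{j=0}^1 C(n, j) (q−1)^j.
  j = 0: C(5,0)·(4)^0 = 1·1 = 1.
  j = 1: C(5,1)·(4)^1 = 5·4 = 20.
  V_q(n, t) = 1 + 20 = 21.
Step 2: q^n = 5^5 = 3125.
Step 3: Hamming bound ⌊q^n / V_q(n,t)⌋ = ⌊3125/21⌋ = 148.
Step 4: Compare |C| = 67 to 148: satisfied.
The claimed |C| lies below the Hamming bound.


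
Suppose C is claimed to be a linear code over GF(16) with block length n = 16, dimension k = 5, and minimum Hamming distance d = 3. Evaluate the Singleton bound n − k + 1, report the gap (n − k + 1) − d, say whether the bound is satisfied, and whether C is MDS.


Singleton RHS = n − k + 1 = 12, slack = 9, bound satisfied, not MDS.

Singleton bound: d ≤ n − k + 1.
Here n = 16, k = 5, so n − k + 1 = 12.
Given d = 3, check d ≤ 12: YES.
Slack = (n − k + 1) − d = 9.
The code is NOT MDS (slack = 9 > 0).
Description: the claimed parameters are [16, 5, 3]_16; such a code would be non-MDS.


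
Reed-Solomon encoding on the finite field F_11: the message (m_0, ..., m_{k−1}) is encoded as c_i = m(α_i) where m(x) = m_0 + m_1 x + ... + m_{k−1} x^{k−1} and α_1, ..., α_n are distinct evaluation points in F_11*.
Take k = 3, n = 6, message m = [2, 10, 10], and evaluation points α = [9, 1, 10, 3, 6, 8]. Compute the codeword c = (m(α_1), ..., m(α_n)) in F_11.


c = [0, 0, 2, 1, 4, 7]

Message polynomial: m(x) = 2 + 10·x + 10·x^2 (mod 11).
For each evaluation point α_i, compute m(α_i) mod 11:
  α_1 = 9: Horner steps 10 → 1 → 0, so m(9) = 0.
  α_2 = 1: Horner steps 10 → 9 → 0, so m(1) = 0.
  α_3 = 10: Horner steps 10 → 0 → 2, so m(10) = 2.
  α_4 = 3: Horner steps 10 → 7 → 1, so m(3) = 1.
  α_5 = 6: Horner steps 10 → 4 → 4, so m(6) = 4.
  α_6 = 8: Horner steps 10 → 2 → 7, so m(8) = 7.
Codeword c = [0, 0, 2, 1, 4, 7] ∈ F_11^6.


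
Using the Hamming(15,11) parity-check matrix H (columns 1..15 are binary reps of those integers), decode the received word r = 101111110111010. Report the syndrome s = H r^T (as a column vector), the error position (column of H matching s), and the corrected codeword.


s = (1, 0, 0, 1)^T, error position = 9, corrected codeword c = 101111111111010

Compute s = H r^T mod 2 one row at a time:
  s_1 = 1 + 0 + 1 + 1 + 1 + 0 + 1 + 0 = 5 ≡ 1 (mod 2).
  s_2 = 1 + 1 + 1 + 1 + 1 + 0 + 1 + 0 = 6 ≡ 0 (mod 2).
  s_3 = 0 + 1 + 1 + 1 + 1 + 1 + 1 + 0 = 6 ≡ 0 (mod 2).
  s_4 = 1 + 1 + 1 + 1 + 0 + 1 + 0 + 0 = 5 ≡ 1 (mod 2).
s = (1, 0, 0, 1)^T — this equals column 9 of H (binary 1001), so error is at position 9.
Correct: flip bit 9 of r = 101111110111010 to get c = 101111111111010.


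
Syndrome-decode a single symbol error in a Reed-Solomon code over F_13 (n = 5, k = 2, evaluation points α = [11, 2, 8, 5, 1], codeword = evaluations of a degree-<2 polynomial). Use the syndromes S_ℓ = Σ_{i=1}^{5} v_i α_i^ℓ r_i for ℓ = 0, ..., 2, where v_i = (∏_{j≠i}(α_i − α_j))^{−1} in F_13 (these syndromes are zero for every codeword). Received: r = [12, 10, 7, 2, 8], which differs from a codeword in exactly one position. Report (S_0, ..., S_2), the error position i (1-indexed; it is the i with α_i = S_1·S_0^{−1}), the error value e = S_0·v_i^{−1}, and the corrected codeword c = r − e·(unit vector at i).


S = (8, 8, 8), error at position 5, error magnitude e = 4, c = [12, 10, 7, 2, 4].

Step 1: column multipliers v_i = (∏_{j≠i}(α_i − α_j))^{−1} mod 13.
  i = 1 (α = 11): (11−2)(11−8)(11−5)(11−1) = 9·3·6·10 = 1620 ≡ 8, so v_1 = 8^{−1} = 5 (mod 13).
  i = 2 (α = 2): (2−11)(2−8)(2−5)(2−1) = (−9)·(−6)·(−3)·1 = −162 ≡ 7, so v_2 = 7^{−1} = 2 (mod 13).
  i = 3 (α = 8): (8−11)(8−2)(8−5)(8−1) = (−3)·6·3·7 = −378 ≡ 12, so v_3 = 12^{−1} = 12 (mod 13).
  i = 4 (α = 5): (5−11)(5−2)(5−8)(5−1) = (−6)·3·(−3)·4 = 216 ≡ 8, so v_4 = 8^{−1} = 5 (mod 13).
  i = 5 (α = 1): (1−11)(1−2)(1−8)(1−5) = (−10)·(−1)·(−7)·(−4) = 280 ≡ 7, so v_5 = 7^{−1} = 2 (mod 13).
  v = [5, 2, 12, 5, 2].
Step 2: syndromes of r = [12, 10, 7, 2, 8] (all sums mod 13).
  S_0 = Σ v_i r_i = 5·12 + 2·10 + 12·7 + 5·2 + 2·8 = 190 ≡ 8.
  S_1 = Σ v_i α_i r_i = 5·11·12 + 2·2·10 + 12·8·7 + 5·5·2 + 2·1·8 = 1438 ≡ 8.
  α_i^2 mod 13 = [4, 4, 12, 12, 1].
  S_2 = Σ v_i α_i^2 r_i = 5·4·12 + 2·4·10 + 12·12·7 + 5·12·2 + 2·1·8 = 1464 ≡ 8.
  S = (8, 8, 8) ≠ 0, so r is not a codeword (an error is present).
Step 3: locate the error. For a single error e at position i, S_ℓ = v_i·e·α_i^ℓ, so α_err = S_1/S_0.
  S_0^{−1} = 8^{−1} = 5 (mod 13), so α_err = 8·5 = 40 ≡ 1 = α_5. Error position i = 5.
  Consistency check: S_2/S_1 = 8·5 = 40 ≡ 1 = α_err ✓ (single-error assumption holds).
Step 4: error magnitude e = S_0/v_5 = S_0·∏_{j≠5}(α_5 − α_j) = 8·7 = 56 ≡ 4 (mod 13).
Step 5: correct position 5: c_5 = r_5 − e = 8 − 4 ≡ 4 (mod 13). Hence c = [12, 10, 7, 2, 4].
  Check: interpolating c through the α_i gives m(x) = 11 + 6·x (degree < 2) with m(α_i) = c_i for every i, so c is indeed a codeword.


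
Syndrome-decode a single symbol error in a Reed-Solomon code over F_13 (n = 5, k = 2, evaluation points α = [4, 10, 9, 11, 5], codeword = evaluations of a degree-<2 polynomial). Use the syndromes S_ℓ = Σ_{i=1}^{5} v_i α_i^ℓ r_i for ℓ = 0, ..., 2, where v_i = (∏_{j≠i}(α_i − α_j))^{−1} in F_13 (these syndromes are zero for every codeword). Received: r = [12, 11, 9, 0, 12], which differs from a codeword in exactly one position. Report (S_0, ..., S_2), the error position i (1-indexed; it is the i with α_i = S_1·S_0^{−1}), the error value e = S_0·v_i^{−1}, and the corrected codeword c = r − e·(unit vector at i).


S = (5, 12, 8), error at position 5, error magnitude e = 11, c = [12, 11, 9, 0, 1].

Step 1: column multipliers v_i = (∏_{j≠i}(α_i − α_j))^{−1} mod 13.
  i = 1 (α = 4): (4−10)(4−9)(4−11)(4−5) = (−6)·(−5)·(−7)·(−1) = 210 ≡ 2, so v_1 = 2^{−1} = 7 (mod 13).
  i = 2 (α = 10): (10−4)(10−9)(10−11)(10−5) = 6·1·(−1)·5 = −30 ≡ 9, so v_2 = 9^{−1} = 3 (mod 13).
  i = 3 (α = 9): (9−4)(9−10)(9−11)(9−5) = 5·(−1)·(−2)·4 = 40 ≡ 1, so v_3 = 1^{−1} = 1 (mod 13).
  i = 4 (α = 11): (11−4)(11−10)(11−9)(11−5) = 7·1·2·6 = 84 ≡ 6, so v_4 = 6^{−1} = 11 (mod 13).
  i = 5 (α = 5): (5−4)(5−10)(5−9)(5−11) = 1·(−5)·(−4)·(−6) = −120 ≡ 10, so v_5 = 10^{−1} = 4 (mod 13).
  v = [7, 3, 1, 11, 4].
Step 2: syndromes of r = [12, 11, 9, 0, 12] (all sums mod 13).
  S_0 = Σ v_i r_i = 7·12 + 3·11 + 1·9 + 11·0 + 4·12 = 174 ≡ 5.
  S_1 = Σ v_i α_i r_i = 7·4·12 + 3·10·11 + 1·9·9 + 11·11·0 + 4·5·12 = 987 ≡ 12.
  α_i^2 mod 13 = [3, 9, 3, 4, 12].
  S_2 = Σ v_i α_i^2 r_i = 7·3·12 + 3·9·11 + 1·3·9 + 11·4·0 + 4·12·12 = 1152 ≡ 8.
  S = (5, 12, 8) ≠ 0, so r is not a codeword (an error is present).
Step 3: locate the error. For a single error e at position i, S_ℓ = v_i·e·α_i^ℓ, so α_err = S_1/S_0.
  S_0^{−1} = 5^{−1} = 8 (mod 13), so α_err = 12·8 = 96 ≡ 5 = α_5. Error position i = 5.
  Consistency check: S_2/S_1 = 8·12 = 96 ≡ 5 = α_err ✓ (single-error assumption holds).
Step 4: error magnitude e = S_0/v_5 = S_0·∏_{j≠5}(α_5 − α_j) = 5·10 = 50 ≡ 11 (mod 13).
Step 5: correct position 5: c_5 = r_5 − e = 12 − 11 ≡ 1 (mod 13). Hence c = [12, 11, 9, 0, 1].
  Check: interpolating c through the α_i gives m(x) = 4 + 2·x (degree < 2) with m(α_i) = c_i for every i, so c is indeed a codeword.


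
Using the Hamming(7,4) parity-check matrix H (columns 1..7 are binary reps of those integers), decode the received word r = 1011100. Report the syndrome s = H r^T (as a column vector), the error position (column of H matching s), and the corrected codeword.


s = (0, 1, 1)^T, error position = 3, corrected codeword c = 1001100

Compute s = H r^T mod 2 one row at a time:
  s_1 = 1 + 1 + 0 + 0 = 2 ≡ 0 (mod 2).
  s_2 = 0 + 1 + 0 + 0 = 1 ≡ 1 (mod 2).
  s_3 = 1 + 1 + 1 + 0 = 3 ≡ 1 (mod 2).
s = (0, 1, 1)^T — this equals column 3 of H (binary 011), so error is at position 3.
Correct: flip bit 3 of r = 1011100 to get c = 1001100.


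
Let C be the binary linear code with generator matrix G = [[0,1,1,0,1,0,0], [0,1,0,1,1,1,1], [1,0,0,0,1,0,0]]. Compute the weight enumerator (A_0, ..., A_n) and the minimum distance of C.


Weight distribution: A_0 = 1, A_2 = 1, A_3 = 2, A_4 = 1, A_5 = 2, A_6 = 1. Minimum distance d = 2.

Enumerate all 2^3 = 8 messages m ∈ F_2^3.
For each, compute codeword c = mG in F_2^7, then tally its weight.
  m = 000 → c = 0000000, weight = 0.
  m = 100 → c = 0110100, weight = 3.
  m = 010 → c = 0101111, weight = 5.
  m = 110 → c = 0011011, weight = 4.
  m = 001 → c = 1000100, weight = 2.
  m = 101 → c = 1110000, weight = 3.
  m = 011 → c = 1101011, weight = 5.
  m = 111 → c = 1011111, weight = 6.
Tally weights:
  weight 0: 1 codewords.
  weight 2: 1 codewords.
  weight 3: 2 codewords.
  weight 4: 1 codewords.
  weight 5: 2 codewords.
  weight 6: 1 codewords.
Minimum distance d = smallest w > 0 with A_w > 0 = 2.
Sanity: Σ A_w = 8 = 2^3 = 8 ✓.


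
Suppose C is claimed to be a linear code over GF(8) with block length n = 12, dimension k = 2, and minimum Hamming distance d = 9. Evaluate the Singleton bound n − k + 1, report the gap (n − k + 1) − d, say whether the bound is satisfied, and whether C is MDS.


Singleton RHS = n − k + 1 = 11, slack = 2, bound satisfied, not MDS.

Singleton bound: d ≤ n − k + 1.
Here n = 12, k = 2, so n − k + 1 = 11.
Given d = 9, check d ≤ 11: YES.
Slack = (n − k + 1) − d = 2.
The code is NOT MDS (slack = 2 > 0).
Description: the claimed parameters are [12, 2, 9]_8; such a code would be non-MDS.


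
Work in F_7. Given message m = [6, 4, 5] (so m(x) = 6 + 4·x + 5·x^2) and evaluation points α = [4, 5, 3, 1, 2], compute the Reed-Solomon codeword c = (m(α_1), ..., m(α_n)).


c = [4, 4, 0, 1, 6]

Message polynomial: m(x) = 6 + 4·x + 5·x^2 (mod 7).
For each evaluation point α_i, compute m(α_i) mod 7:
  α_1 = 4: Horner steps 5 → 3 → 4, so m(4) = 4.
  α_2 = 5: Horner steps 5 → 1 → 4, so m(5) = 4.
  α_3 = 3: Horner steps 5 → 5 → 0, so m(3) = 0.
  α_4 = 1: Horner steps 5 → 2 → 1, so m(1) = 1.
  α_5 = 2: Horner steps 5 → 0 → 6, so m(2) = 6.
Codeword c = [4, 4, 0, 1, 6] ∈ F_7^5.


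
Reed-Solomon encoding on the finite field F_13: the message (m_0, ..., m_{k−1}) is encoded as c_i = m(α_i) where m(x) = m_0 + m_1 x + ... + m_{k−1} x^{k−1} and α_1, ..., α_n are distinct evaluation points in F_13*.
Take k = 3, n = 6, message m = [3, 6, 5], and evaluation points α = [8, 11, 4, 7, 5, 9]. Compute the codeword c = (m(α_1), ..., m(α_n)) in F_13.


c = [7, 11, 3, 4, 2, 7]

Message polynomial: m(x) = 3 + 6·x + 5·x^2 (mod 13).
For each evaluation point α_i, compute m(α_i) mod 13:
  α_1 = 8: Horner steps 5 → 7 → 7, so m(8) = 7.
  α_2 = 11: Horner steps 5 → 9 → 11, so m(11) = 11.
  α_3 = 4: Horner steps 5 → 0 → 3, so m(4) = 3.
  α_4 = 7: Horner steps 5 → 2 → 4, so m(7) = 4.
  α_5 = 5: Horner steps 5 → 5 → 2, so m(5) = 2.
  α_6 = 9: Horner steps 5 → 12 → 7, so m(9) = 7.
Codeword c = [7, 11, 3, 4, 2, 7] ∈ F_13^6.


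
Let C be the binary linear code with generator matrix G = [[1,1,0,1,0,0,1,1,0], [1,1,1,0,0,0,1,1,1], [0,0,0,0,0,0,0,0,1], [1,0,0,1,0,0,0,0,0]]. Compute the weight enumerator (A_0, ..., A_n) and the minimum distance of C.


Weight distribution: A_0 = 1, A_1 = 1, A_2 = 3, A_3 = 4, A_4 = 1, A_5 = 3, A_6 = 3. Minimum distance d = 1.

Enumerate all 2^4 = 16 messages m ∈ F_2^4.
For each, compute codeword c = mG in F_2^9, then tally its weight.
  m = 0000 → c = 000000000, weight = 0.
  m = 1000 → c = 110100110, weight = 5.
  m = 0100 → c = 111000111, weight = 6.
  m = 1100 → c = 001100001, weight = 3.
  m = 0010 → c = 000000001, weight = 1.
  m = 1010 → c = 110100111, weight = 6.
  m = 0110 → c = 111000110, weight = 5.
  m = 1110 → c = 001100000, weight = 2.
  m = 0001 → c = 100100000, weight = 2.
  m = 1001 → c = 010000110, weight = 3.
  m = 0101 → c = 011100111, weight = 6.
  m = 1101 → c = 101000001, weight = 3.
  m = 0011 → c = 100100001, weight = 3.
  m = 1011 → c = 010000111, weight = 4.
  m = 0111 → c = 011100110, weight = 5.
  m = 1111 → c = 101000000, weight = 2.
Tally weights:
  weight 0: 1 codewords.
  weight 1: 1 codewords.
  weight 2: 3 codewords.
  weight 3: 4 codewords.
  weight 4: 1 codewords.
  weight 5: 3 codewords.
  weight 6: 3 codewords.
Minimum distance d = smallest w > 0 with A_w > 0 = 1.
Sanity: Σ A_w = 16 = 2^4 = 16 ✓.


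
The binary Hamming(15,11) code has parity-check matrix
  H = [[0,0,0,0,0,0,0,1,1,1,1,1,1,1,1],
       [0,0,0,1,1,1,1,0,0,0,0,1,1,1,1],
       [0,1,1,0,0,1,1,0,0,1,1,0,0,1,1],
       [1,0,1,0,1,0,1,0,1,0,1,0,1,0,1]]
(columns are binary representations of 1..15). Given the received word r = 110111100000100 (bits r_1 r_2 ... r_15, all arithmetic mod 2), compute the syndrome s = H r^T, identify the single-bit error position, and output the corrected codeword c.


s = (1, 1, 1, 0)^T, error position = 14, corrected codeword c = 110111100000110

Compute s = H r^T mod 2 one row at a time:
  s_1 = 0 + 0 + 0 + 0 + 0 + 1 + 0 + 0 = 1 ≡ 1 (mod 2).
  s_2 = 1 + 1 + 1 + 1 + 0 + 1 + 0 + 0 = 5 ≡ 1 (mod 2).
  s_3 = 1 + 0 + 1 + 1 + 0 + 0 + 0 + 0 = 3 ≡ 1 (mod 2).
  s_4 = 1 + 0 + 1 + 1 + 0 + 0 + 1 + 0 = 4 ≡ 0 (mod 2).
s = (1, 1, 1, 0)^T — this equals column 14 of H (binary 1110), so error is at position 14.
Correct: flip bit 14 of r = 110111100000100 to get c = 110111100000110.


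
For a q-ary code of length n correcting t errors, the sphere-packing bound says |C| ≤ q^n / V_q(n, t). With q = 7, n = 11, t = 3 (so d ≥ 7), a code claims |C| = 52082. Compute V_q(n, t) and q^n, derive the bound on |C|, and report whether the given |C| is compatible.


V_q(n, t) = 37687, q^n = 1977326743, Hamming bound = 52467, |C| = 52082 ≤ bound (satisfied).

Step 1: Compute V_q(n, t) = Σ_{j=0}^3 C(n, j) (q−1)^j.
  j = 0: C(11,0)·(6)^0 = 1·1 = 1.
  j = 1: C(11,1)·(6)^1 = 11·6 = 66.
  j = 2: C(11,2)·(6)^2 = 55·36 = 1980.
  j = 3: C(11,3)·(6)^3 = 165·216 = 35640.
  V_q(n, t) = 1 + 66 + 1980 + 35640 = 37687.
Step 2: q^n = 7^11 = 1977326743.
Step 3: Hamming bound ⌊q^n / V_q(n,t)⌋ = ⌊1977326743/37687⌋ = 52467.
Step 4: Compare |C| = 52082 to 52467: satisfied.
The claimed |C| lies below the Hamming bound.


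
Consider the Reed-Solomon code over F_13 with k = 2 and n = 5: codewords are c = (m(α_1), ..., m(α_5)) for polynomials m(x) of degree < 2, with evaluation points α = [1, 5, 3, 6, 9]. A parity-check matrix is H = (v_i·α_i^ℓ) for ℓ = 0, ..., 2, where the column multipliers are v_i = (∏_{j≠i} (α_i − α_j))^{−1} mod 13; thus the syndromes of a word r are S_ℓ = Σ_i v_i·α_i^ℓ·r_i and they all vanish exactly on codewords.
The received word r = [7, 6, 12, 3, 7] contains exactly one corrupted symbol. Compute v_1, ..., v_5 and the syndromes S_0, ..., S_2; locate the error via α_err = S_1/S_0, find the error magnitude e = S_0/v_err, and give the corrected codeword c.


S = (10, 10, 10), error at position 1, error magnitude e = 2, c = [5, 6, 12, 3, 7].

Step 1: column multipliers v_i = (∏_{j≠i}(α_i − α_j))^{−1} mod 13.
  i = 1 (α = 1): (1−5)(1−3)(1−6)(1−9) = (−4)·(−2)·(−5)·(−8) = 320 ≡ 8, so v_1 = 8^{−1} = 5 (mod 13).
  i = 2 (α = 5): (5−1)(5−3)(5−6)(5−9) = 4·2·(−1)·(−4) = 32 ≡ 6, so v_2 = 6^{−1} = 11 (mod 13).
  i = 3 (α = 3): (3−1)(3−5)(3−6)(3−9) = 2·(−2)·(−3)·(−6) = −72 ≡ 6, so v_3 = 6^{−1} = 11 (mod 13).
  i = 4 (α = 6): (6−1)(6−5)(6−3)(6−9) = 5·1·3·(−3) = −45 ≡ 7, so v_4 = 7^{−1} = 2 (mod 13).
  i = 5 (α = 9): (9−1)(9−5)(9−3)(9−6) = 8·4·6·3 = 576 ≡ 4, so v_5 = 4^{−1} = 10 (mod 13).
  v = [5, 11, 11, 2, 10].
Step 2: syndromes of r = [7, 6, 12, 3, 7] (all sums mod 13).
  S_0 = Σ v_i r_i = 5·7 + 11·6 + 11·12 + 2·3 + 10·7 = 309 ≡ 10.
  S_1 = Σ v_i α_i r_i = 5·1·7 + 11·5·6 + 11·3·12 + 2·6·3 + 10·9·7 = 1427 ≡ 10.
  α_i^2 mod 13 = [1, 12, 9, 10, 3].
  S_2 = Σ v_i α_i^2 r_i = 5·1·7 + 11·12·6 + 11·9·12 + 2·10·3 + 10·3·7 = 2285 ≡ 10.
  S = (10, 10, 10) ≠ 0, so r is not a codeword (an error is present).
Step 3: locate the error. For a single error e at position i, S_ℓ = v_i·e·α_i^ℓ, so α_err = S_1/S_0.
  S_0^{−1} = 10^{−1} = 4 (mod 13), so α_err = 10·4 = 40 ≡ 1 = α_1. Error position i = 1.
  Consistency check: S_2/S_1 = 10·4 = 40 ≡ 1 = α_err ✓ (single-error assumption holds).
Step 4: error magnitude e = S_0/v_1 = S_0·∏_{j≠1}(α_1 − α_j) = 10·8 = 80 ≡ 2 (mod 13).
Step 5: correct position 1: c_1 = r_1 − e = 7 − 2 ≡ 5 (mod 13). Hence c = [5, 6, 12, 3, 7].
  Check: interpolating c through the α_i gives m(x) = 8 + 10·x (degree < 2) with m(α_i) = c_i for every i, so c is indeed a codeword.


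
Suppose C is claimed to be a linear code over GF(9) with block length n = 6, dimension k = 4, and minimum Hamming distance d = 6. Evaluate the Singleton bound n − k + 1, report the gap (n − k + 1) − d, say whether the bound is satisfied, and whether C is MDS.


Singleton RHS = n − k + 1 = 3, slack = -3, bound violated (no such code; not MDS).

Singleton bound: d ≤ n − k + 1.
Here n = 6, k = 4, so n − k + 1 = 3.
Given d = 6, check d ≤ 3: NO.
Slack = (n − k + 1) − d = -3.
The slack is negative: d = 6 exceeds n − k + 1 = 3 by 3, so the Singleton bound is violated and no linear [6, 4, 6]_9 code can exist. In particular it is not MDS (MDS requires d = n − k + 1 exactly).
Description: the claimed parameters are [6, 4, 6]_9; such a code would be impossible (violates the Singleton bound).


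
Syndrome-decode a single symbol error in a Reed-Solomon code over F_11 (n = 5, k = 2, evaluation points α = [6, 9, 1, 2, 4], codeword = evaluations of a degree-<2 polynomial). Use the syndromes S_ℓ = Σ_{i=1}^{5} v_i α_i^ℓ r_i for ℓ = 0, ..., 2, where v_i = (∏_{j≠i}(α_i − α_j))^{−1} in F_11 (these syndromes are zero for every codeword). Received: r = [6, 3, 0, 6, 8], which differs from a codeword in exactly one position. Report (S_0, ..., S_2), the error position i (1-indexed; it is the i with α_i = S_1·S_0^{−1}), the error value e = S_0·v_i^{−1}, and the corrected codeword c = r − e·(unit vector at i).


S = (4, 8, 5), error at position 4, error magnitude e = 7, c = [6, 3, 0, 10, 8].

Step 1: column multipliers v_i = (∏_{j≠i}(α_i − α_j))^{−1} mod 11.
  i = 1 (α = 6): (6−9)(6−1)(6−2)(6−4) = (−3)·5·4·2 = −120 ≡ 1, so v_1 = 1^{−1} = 1 (mod 11).
  i = 2 (α = 9): (9−6)(9−1)(9−2)(9−4) = 3·8·7·5 = 840 ≡ 4, so v_2 = 4^{−1} = 3 (mod 11).
  i = 3 (α = 1): (1−6)(1−9)(1−2)(1−4) = (−5)·(−8)·(−1)·(−3) = 120 ≡ 10, so v_3 = 10^{−1} = 10 (mod 11).
  i = 4 (α = 2): (2−6)(2−9)(2−1)(2−4) = (−4)·(−7)·1·(−2) = −56 ≡ 10, so v_4 = 10^{−1} = 10 (mod 11).
  i = 5 (α = 4): (4−6)(4−9)(4−1)(4−2) = (−2)·(−5)·3·2 = 60 ≡ 5, so v_5 = 5^{−1} = 9 (mod 11).
  v = [1, 3, 10, 10, 9].
Step 2: syndromes of r = [6, 3, 0, 6, 8] (all sums mod 11).
  S_0 = Σ v_i r_i = 1·6 + 3·3 + 10·0 + 10·6 + 9·8 = 147 ≡ 4.
  S_1 = Σ v_i α_i r_i = 1·6·6 + 3·9·3 + 10·1·0 + 10·2·6 + 9·4·8 = 525 ≡ 8.
  α_i^2 mod 11 = [3, 4, 1, 4, 5].
  S_2 = Σ v_i α_i^2 r_i = 1·3·6 + 3·4·3 + 10·1·0 + 10·4·6 + 9·5·8 = 654 ≡ 5.
  S = (4, 8, 5) ≠ 0, so r is not a codeword (an error is present).
Step 3: locate the error. For a single error e at position i, S_ℓ = v_i·e·α_i^ℓ, so α_err = S_1/S_0.
  S_0^{−1} = 4^{−1} = 3 (mod 11), so α_err = 8·3 = 24 ≡ 2 = α_4. Error position i = 4.
  Consistency check: S_2/S_1 = 5·7 = 35 ≡ 2 = α_err ✓ (single-error assumption holds).
Step 4: error magnitude e = S_0/v_4 = S_0·∏_{j≠4}(α_4 − α_j) = 4·10 = 40 ≡ 7 (mod 11).
Step 5: correct position 4: c_4 = r_4 − e = 6 − 7 ≡ 10 (mod 11). Hence c = [6, 3, 0, 10, 8].
  Check: interpolating c through the α_i gives m(x) = 1 + 10·x (degree < 2) with m(α_i) = c_i for every i, so c is indeed a codeword.


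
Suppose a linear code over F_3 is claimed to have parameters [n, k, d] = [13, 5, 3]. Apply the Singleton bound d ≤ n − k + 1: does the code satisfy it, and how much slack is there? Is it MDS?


Singleton RHS = n − k + 1 = 9, slack = 6, bound satisfied, not MDS.

Singleton bound: d ≤ n − k + 1.
Here n = 13, k = 5, so n − k + 1 = 9.
Given d = 3, check d ≤ 9: YES.
Slack = (n − k + 1) − d = 6.
The code is NOT MDS (slack = 6 > 0).
Description: the claimed parameters are [13, 5, 3]_3; such a code would be non-MDS.


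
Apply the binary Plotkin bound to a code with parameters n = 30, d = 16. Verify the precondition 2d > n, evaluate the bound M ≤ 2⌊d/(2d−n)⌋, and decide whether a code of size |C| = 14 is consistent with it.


Plotkin bound M ≤ 16; given |C| = 14 ≤ bound (satisfied).

Check applicability: 2d = 32, n = 30.
2d − n = 2 > 0, so Plotkin applies.
Compute d/(2d−n) = 16/2 ≈ 8.0000.
⌊d/(2d−n)⌋ = 8.
Plotkin bound: M ≤ 2·8 = 16.
Given |C| = 14, check: satisfied.
This |C| is below the Plotkin bound.


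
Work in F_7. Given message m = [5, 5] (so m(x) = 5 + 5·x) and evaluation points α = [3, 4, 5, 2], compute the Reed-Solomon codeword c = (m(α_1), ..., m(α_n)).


c = [6, 4, 2, 1]

Message polynomial: m(x) = 5 + 5·x (mod 7).
For each evaluation point α_i, compute m(α_i) mod 7:
  α_1 = 3: Horner steps 5 → 6, so m(3) = 6.
  α_2 = 4: Horner steps 5 → 4, so m(4) = 4.
  α_3 = 5: Horner steps 5 → 2, so m(5) = 2.
  α_4 = 2: Horner steps 5 → 1, so m(2) = 1.
Codeword c = [6, 4, 2, 1] ∈ F_7^4.


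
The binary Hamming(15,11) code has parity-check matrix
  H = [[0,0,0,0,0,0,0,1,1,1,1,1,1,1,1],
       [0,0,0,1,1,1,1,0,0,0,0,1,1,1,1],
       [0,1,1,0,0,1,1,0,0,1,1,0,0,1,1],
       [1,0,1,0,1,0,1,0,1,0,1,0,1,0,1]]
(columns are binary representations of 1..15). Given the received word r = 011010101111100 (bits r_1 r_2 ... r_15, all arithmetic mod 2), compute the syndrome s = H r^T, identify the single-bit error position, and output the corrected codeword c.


s = (1, 0, 1, 0)^T, error position = 10, corrected codeword c = 011010101011100

Compute s = H r^T mod 2 one row at a time:
  s_1 = 0 + 1 + 1 + 1 + 1 + 1 + 0 + 0 = 5 ≡ 1 (mod 2).
  s_2 = 0 + 1 + 0 + 1 + 1 + 1 + 0 + 0 = 4 ≡ 0 (mod 2).
  s_3 = 1 + 1 + 0 + 1 + 1 + 1 + 0 + 0 = 5 ≡ 1 (mod 2).
  s_4 = 0 + 1 + 1 + 1 + 1 + 1 + 1 + 0 = 6 ≡ 0 (mod 2).
s = (1, 0, 1, 0)^T — this equals column 10 of H (binary 1010), so error is at position 10.
Correct: flip bit 10 of r = 011010101111100 to get c = 011010101011100.


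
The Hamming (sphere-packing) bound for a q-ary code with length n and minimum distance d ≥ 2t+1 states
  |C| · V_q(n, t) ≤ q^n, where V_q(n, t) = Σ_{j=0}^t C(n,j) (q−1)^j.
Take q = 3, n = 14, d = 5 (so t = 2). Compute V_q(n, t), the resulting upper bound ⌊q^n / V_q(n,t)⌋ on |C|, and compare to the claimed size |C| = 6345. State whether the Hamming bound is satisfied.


V_q(n, t) = 393, q^n = 4782969, Hamming bound = 12170, |C| = 6345 ≤ bound (satisfied).

Step 1: Compute V_q(n, t) = Σ_{j=0}^2 C(n, j) (q−1)^j.
  j = 0: C(14,0)·(2)^0 = 1·1 = 1.
  j = 1: C(14,1)·(2)^1 = 14·2 = 28.
  j = 2: C(14,2)·(2)^2 = 91·4 = 364.
  V_q(n, t) = 1 + 28 + 364 = 393.
Step 2: q^n = 3^14 = 4782969.
Step 3: Hamming bound ⌊q^n / V_q(n,t)⌋ = ⌊4782969/393⌋ = 12170.
Step 4: Compare |C| = 6345 to 12170: satisfied.
The claimed |C| lies below the Hamming bound.


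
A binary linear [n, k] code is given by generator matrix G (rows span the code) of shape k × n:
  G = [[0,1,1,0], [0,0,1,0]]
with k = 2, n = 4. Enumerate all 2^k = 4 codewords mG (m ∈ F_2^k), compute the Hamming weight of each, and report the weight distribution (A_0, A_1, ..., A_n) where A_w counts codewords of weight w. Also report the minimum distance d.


Weight distribution: A_0 = 1, A_1 = 2, A_2 = 1. Minimum distance d = 1.

Enumerate all 2^2 = 4 messages m ∈ F_2^2.
For each, compute codeword c = mG in F_2^4, then tally its weight.
  m = 00 → c = 0000, weight = 0.
  m = 10 → c = 0110, weight = 2.
  m = 01 → c = 0010, weight = 1.
  m = 11 → c = 0100, weight = 1.
Tally weights:
  weight 0: 1 codewords.
  weight 1: 2 codewords.
  weight 2: 1 codewords.
Minimum distance d = smallest w > 0 with A_w > 0 = 1.
Sanity: Σ A_w = 4 = 2^2 = 4 ✓.


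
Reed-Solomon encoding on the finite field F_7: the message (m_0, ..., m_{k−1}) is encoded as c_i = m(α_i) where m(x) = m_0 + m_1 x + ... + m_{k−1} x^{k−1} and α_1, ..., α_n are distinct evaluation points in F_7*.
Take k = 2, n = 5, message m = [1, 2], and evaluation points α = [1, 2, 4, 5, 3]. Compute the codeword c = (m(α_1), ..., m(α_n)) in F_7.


c = [3, 5, 2, 4, 0]

Message polynomial: m(x) = 1 + 2·x (mod 7).
For each evaluation point α_i, compute m(α_i) mod 7:
  α_1 = 1: Horner steps 2 → 3, so m(1) = 3.
  α_2 = 2: Horner steps 2 → 5, so m(2) = 5.
  α_3 = 4: Horner steps 2 → 2, so m(4) = 2.
  α_4 = 5: Horner steps 2 → 4, so m(5) = 4.
  α_5 = 3: Horner steps 2 → 0, so m(3) = 0.
Codeword c = [3, 5, 2, 4, 0] ∈ F_7^5.


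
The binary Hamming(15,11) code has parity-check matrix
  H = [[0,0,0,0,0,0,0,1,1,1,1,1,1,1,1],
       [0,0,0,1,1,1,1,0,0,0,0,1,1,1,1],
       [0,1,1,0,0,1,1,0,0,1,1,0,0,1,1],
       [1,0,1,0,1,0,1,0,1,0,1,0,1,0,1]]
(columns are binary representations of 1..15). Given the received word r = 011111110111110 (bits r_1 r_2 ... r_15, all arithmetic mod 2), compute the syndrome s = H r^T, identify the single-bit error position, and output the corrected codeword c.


s = (0, 1, 1, 1)^T, error position = 7, corrected codeword c = 011111010111110

Compute s = H r^T mod 2 one row at a time:
  s_1 = 1 + 0 + 1 + 1 + 1 + 1 + 1 + 0 = 6 ≡ 0 (mod 2).
  s_2 = 1 + 1 + 1 + 1 + 1 + 1 + 1 + 0 = 7 ≡ 1 (mod 2).
  s_3 = 1 + 1 + 1 + 1 + 1 + 1 + 1 + 0 = 7 ≡ 1 (mod 2).
  s_4 = 0 + 1 + 1 + 1 + 0 + 1 + 1 + 0 = 5 ≡ 1 (mod 2).
s = (0, 1, 1, 1)^T — this equals column 7 of H (binary 0111), so error is at position 7.
Correct: flip bit 7 of r = 011111110111110 to get c = 011111010111110.


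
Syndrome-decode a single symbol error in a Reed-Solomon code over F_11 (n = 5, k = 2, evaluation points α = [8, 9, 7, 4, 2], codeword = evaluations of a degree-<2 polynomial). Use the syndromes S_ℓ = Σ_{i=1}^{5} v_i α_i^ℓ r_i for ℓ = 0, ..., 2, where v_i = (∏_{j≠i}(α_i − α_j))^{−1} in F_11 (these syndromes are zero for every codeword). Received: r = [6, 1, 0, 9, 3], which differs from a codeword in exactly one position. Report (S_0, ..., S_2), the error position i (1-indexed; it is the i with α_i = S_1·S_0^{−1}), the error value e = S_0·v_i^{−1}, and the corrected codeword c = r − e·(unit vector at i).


S = (5, 9, 3), error at position 4, error magnitude e = 5, c = [6, 1, 0, 4, 3].

Step 1: column multipliers v_i = (∏_{j≠i}(α_i − α_j))^{−1} mod 11.
  i = 1 (α = 8): (8−9)(8−7)(8−4)(8−2) = (−1)·1·4·6 = −24 ≡ 9, so v_1 = 9^{−1} = 5 (mod 11).
  i = 2 (α = 9): (9−8)(9−7)(9−4)(9−2) = 1·2·5·7 = 70 ≡ 4, so v_2 = 4^{−1} = 3 (mod 11).
  i = 3 (α = 7): (7−8)(7−9)(7−4)(7−2) = (−1)·(−2)·3·5 = 30 ≡ 8, so v_3 = 8^{−1} = 7 (mod 11).
  i = 4 (α = 4): (4−8)(4−9)(4−7)(4−2) = (−4)·(−5)·(−3)·2 = −120 ≡ 1, so v_4 = 1^{−1} = 1 (mod 11).
  i = 5 (α = 2): (2−8)(2−9)(2−7)(2−4) = (−6)·(−7)·(−5)·(−2) = 420 ≡ 2, so v_5 = 2^{−1} = 6 (mod 11).
  v = [5, 3, 7, 1, 6].
Step 2: syndromes of r = [6, 1, 0, 9, 3] (all sums mod 11).
  S_0 = Σ v_i r_i = 5·6 + 3·1 + 7·0 + 1·9 + 6·3 = 60 ≡ 5.
  S_1 = Σ v_i α_i r_i = 5·8·6 + 3·9·1 + 7·7·0 + 1·4·9 + 6·2·3 = 339 ≡ 9.
  α_i^2 mod 11 = [9, 4, 5, 5, 4].
  S_2 = Σ v_i α_i^2 r_i = 5·9·6 + 3·4·1 + 7·5·0 + 1·5·9 + 6·4·3 = 399 ≡ 3.
  S = (5, 9, 3) ≠ 0, so r is not a codeword (an error is present).
Step 3: locate the error. For a single error e at position i, S_ℓ = v_i·e·α_i^ℓ, so α_err = S_1/S_0.
  S_0^{−1} = 5^{−1} = 9 (mod 11), so α_err = 9·9 = 81 ≡ 4 = α_4. Error position i = 4.
  Consistency check: S_2/S_1 = 3·5 = 15 ≡ 4 = α_err ✓ (single-error assumption holds).
Step 4: error magnitude e = S_0/v_4 = S_0·∏_{j≠4}(α_4 − α_j) = 5·1 = 5 ≡ 5 (mod 11).
Step 5: correct position 4: c_4 = r_4 − e = 9 − 5 ≡ 4 (mod 11). Hence c = [6, 1, 0, 4, 3].
  Check: interpolating c through the α_i gives m(x) = 2 + 6·x (degree < 2) with m(α_i) = c_i for every i, so c is indeed a codeword.


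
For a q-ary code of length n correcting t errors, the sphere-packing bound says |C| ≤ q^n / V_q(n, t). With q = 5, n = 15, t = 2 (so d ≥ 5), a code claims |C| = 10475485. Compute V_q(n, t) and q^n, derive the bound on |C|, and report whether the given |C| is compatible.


V_q(n, t) = 1741, q^n = 30517578125, Hamming bound = 17528764, |C| = 10475485 ≤ bound (satisfied).

Step 1: Compute V_q(n, t) = Σ_{j=0}^2 C(n, j) (q−1)^j.
  j = 0: C(15,0)·(4)^0 = 1·1 = 1.
  j = 1: C(15,1)·(4)^1 = 15·4 = 60.
  j = 2: C(15,2)·(4)^2 = 105·16 = 1680.
  V_q(n, t) = 1 + 60 + 1680 = 1741.
Step 2: q^n = 5^15 = 30517578125.
Step 3: Hamming bound ⌊q^n / V_q(n,t)⌋ = ⌊30517578125/1741⌋ = 17528764.
Step 4: Compare |C| = 10475485 to 17528764: satisfied.
The claimed |C| lies below the Hamming bound.


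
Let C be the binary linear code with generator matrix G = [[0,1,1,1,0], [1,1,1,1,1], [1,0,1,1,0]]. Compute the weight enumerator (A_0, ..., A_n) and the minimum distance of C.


Weight distribution: A_0 = 1, A_2 = 3, A_3 = 3, A_5 = 1. Minimum distance d = 2.

Enumerate all 2^3 = 8 messages m ∈ F_2^3.
For each, compute codeword c = mG in F_2^5, then tally its weight.
  m = 000 → c = 00000, weight = 0.
  m = 100 → c = 01110, weight = 3.
  m = 010 → c = 11111, weight = 5.
  m = 110 → c = 10001, weight = 2.
  m = 001 → c = 10110, weight = 3.
  m = 101 → c = 11000, weight = 2.
  m = 011 → c = 01001, weight = 2.
  m = 111 → c = 00111, weight = 3.
Tally weights:
  weight 0: 1 codewords.
  weight 2: 3 codewords.
  weight 3: 3 codewords.
  weight 5: 1 codewords.
Minimum distance d = smallest w > 0 with A_w > 0 = 2.
Sanity: Σ A_w = 8 = 2^3 = 8 ✓.


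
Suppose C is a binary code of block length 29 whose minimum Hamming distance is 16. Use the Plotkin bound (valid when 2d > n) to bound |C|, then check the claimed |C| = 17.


Plotkin bound M ≤ 10; given |C| = 17 > bound (violated).

Check applicability: 2d = 32, n = 29.
2d − n = 3 > 0, so Plotkin applies.
Compute d/(2d−n) = 16/3 ≈ 5.3333.
⌊d/(2d−n)⌋ = 5.
Plotkin bound: M ≤ 2·5 = 10.
Given |C| = 17, check: VIOLATED.
This |C| is above the Plotkin bound, so no binary code with n = 29, d = 16 and 17 codewords exists.


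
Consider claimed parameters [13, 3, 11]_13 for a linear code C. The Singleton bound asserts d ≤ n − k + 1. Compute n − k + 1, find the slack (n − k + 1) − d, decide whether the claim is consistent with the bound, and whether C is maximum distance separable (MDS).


Singleton RHS = n − k + 1 = 11, slack = 0, bound satisfied, MDS.

Singleton bound: d ≤ n − k + 1.
Here n = 13, k = 3, so n − k + 1 = 11.
Given d = 11, check d ≤ 11: YES.
Slack = (n − k + 1) − d = 0.
The code is MDS (slack = 0).
Description: the claimed parameters are [13, 3, 11]_13; such a code would be MDS (meets Singleton bound).


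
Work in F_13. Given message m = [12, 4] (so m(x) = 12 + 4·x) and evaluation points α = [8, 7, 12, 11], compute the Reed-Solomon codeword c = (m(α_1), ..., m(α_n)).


c = [5, 1, 8, 4]

Message polynomial: m(x) = 12 + 4·x (mod 13).
For each evaluation point α_i, compute m(α_i) mod 13:
  α_1 = 8: Horner steps 4 → 5, so m(8) = 5.
  α_2 = 7: Horner steps 4 → 1, so m(7) = 1.
  α_3 = 12: Horner steps 4 → 8, so m(12) = 8.
  α_4 = 11: Horner steps 4 → 4, so m(11) = 4.
Codeword c = [5, 1, 8, 4] ∈ F_13^4.
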